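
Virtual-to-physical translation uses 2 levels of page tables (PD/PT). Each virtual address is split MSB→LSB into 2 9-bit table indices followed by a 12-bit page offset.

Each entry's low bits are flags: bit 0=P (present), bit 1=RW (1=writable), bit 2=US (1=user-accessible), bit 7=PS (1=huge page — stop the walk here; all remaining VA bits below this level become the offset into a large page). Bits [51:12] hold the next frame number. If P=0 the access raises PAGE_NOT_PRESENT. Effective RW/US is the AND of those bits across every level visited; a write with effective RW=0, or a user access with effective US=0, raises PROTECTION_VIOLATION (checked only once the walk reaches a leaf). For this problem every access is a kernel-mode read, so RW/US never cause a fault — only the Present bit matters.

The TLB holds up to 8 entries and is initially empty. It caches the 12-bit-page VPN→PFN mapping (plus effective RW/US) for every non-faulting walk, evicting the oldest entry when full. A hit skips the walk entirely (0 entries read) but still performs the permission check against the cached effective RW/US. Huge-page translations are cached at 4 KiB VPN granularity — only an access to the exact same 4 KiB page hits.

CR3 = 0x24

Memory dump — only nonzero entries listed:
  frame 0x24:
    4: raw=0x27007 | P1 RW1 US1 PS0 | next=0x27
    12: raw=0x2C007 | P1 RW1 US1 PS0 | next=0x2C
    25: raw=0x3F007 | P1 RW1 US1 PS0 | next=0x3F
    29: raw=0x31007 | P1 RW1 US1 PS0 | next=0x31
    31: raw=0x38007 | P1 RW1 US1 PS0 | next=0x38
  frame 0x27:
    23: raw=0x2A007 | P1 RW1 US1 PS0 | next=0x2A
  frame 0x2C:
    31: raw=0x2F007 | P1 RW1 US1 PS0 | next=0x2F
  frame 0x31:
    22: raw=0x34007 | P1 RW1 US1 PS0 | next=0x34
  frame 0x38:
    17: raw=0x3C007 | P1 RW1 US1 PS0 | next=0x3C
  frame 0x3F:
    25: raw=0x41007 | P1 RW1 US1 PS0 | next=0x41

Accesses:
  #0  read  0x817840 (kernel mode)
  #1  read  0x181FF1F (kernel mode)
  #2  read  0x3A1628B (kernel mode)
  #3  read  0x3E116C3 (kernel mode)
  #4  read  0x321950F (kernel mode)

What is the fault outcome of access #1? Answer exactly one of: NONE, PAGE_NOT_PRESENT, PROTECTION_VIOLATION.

Walk each access:
#0 VA=0x817840 (r,kernel):
  lvl0: tbl 0x24, slot 4 ⇒ 0x27007 (P1/RW1/US1/PS0)
  lvl1: tbl 0x27, slot 23 ⇒ 0x2A007 (P1/RW1/US1/PS0)
  → PA=0x2A840  (2 entries read)
#1 VA=0x181FF1F (r,kernel):
  lvl0: tbl 0x24, slot 12 ⇒ 0x2C007 (P1/RW1/US1/PS0)
  lvl1: tbl 0x2C, slot 31 ⇒ 0x2F007 (P1/RW1/US1/PS0)
  → PA=0x2FF1F  (2 entries read)
#2 VA=0x3A1628B (r,kernel):
  lvl0: tbl 0x24, slot 29 ⇒ 0x31007 (P1/RW1/US1/PS0)
  lvl1: tbl 0x31, slot 22 ⇒ 0x34007 (P1/RW1/US1/PS0)
  → PA=0x3428B  (2 entries read)
#3 VA=0x3E116C3 (r,kernel):
  lvl0: tbl 0x24, slot 31 ⇒ 0x38007 (P1/RW1/US1/PS0)
  lvl1: tbl 0x38, slot 17 ⇒ 0x3C007 (P1/RW1/US1/PS0)
  → PA=0x3C6C3  (2 entries read)
#4 VA=0x321950F (r,kernel):
  lvl0: tbl 0x24, slot 25 ⇒ 0x3F007 (P1/RW1/US1/PS0)
  lvl1: tbl 0x3F, slot 25 ⇒ 0x41007 (P1/RW1/US1/PS0)
  → PA=0x4150F  (2 entries read)

Access #1 fault: NONE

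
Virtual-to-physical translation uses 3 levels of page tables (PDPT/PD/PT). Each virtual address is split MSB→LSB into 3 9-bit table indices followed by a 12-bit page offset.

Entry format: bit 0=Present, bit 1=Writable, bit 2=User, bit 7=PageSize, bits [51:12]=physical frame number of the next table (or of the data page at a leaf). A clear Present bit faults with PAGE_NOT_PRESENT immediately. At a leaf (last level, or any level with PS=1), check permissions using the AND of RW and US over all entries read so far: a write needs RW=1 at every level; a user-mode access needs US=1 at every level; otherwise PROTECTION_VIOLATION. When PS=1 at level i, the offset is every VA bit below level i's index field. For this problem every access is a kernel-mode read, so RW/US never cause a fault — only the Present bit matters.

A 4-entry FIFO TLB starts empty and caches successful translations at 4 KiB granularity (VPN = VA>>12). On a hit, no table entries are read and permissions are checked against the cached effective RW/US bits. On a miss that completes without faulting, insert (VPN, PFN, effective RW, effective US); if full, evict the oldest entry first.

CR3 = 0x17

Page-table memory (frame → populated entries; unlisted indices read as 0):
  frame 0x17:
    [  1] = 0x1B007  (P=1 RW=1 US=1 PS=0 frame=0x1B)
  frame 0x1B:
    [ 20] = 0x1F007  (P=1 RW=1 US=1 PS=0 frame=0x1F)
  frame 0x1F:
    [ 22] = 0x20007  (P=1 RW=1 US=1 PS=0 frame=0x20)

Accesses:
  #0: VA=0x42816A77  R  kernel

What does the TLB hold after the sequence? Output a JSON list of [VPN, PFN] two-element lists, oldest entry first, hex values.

Per-access translation:
#0 VA=0x42816A77 (r,kernel):
  [0] read 0x17 idx=1: raw=0x1B007 flags P=1 W=1 U=1 S=0
  [1] read 0x1B idx=20: raw=0x1F007 flags P=1 W=1 U=1 S=0
  [2] read 0x1F idx=22: raw=0x20007 flags P=1 W=1 U=1 S=0
  ⇒ phys 0x20A77  [3 reads]

TLB: [["0x42816", "0x20"]]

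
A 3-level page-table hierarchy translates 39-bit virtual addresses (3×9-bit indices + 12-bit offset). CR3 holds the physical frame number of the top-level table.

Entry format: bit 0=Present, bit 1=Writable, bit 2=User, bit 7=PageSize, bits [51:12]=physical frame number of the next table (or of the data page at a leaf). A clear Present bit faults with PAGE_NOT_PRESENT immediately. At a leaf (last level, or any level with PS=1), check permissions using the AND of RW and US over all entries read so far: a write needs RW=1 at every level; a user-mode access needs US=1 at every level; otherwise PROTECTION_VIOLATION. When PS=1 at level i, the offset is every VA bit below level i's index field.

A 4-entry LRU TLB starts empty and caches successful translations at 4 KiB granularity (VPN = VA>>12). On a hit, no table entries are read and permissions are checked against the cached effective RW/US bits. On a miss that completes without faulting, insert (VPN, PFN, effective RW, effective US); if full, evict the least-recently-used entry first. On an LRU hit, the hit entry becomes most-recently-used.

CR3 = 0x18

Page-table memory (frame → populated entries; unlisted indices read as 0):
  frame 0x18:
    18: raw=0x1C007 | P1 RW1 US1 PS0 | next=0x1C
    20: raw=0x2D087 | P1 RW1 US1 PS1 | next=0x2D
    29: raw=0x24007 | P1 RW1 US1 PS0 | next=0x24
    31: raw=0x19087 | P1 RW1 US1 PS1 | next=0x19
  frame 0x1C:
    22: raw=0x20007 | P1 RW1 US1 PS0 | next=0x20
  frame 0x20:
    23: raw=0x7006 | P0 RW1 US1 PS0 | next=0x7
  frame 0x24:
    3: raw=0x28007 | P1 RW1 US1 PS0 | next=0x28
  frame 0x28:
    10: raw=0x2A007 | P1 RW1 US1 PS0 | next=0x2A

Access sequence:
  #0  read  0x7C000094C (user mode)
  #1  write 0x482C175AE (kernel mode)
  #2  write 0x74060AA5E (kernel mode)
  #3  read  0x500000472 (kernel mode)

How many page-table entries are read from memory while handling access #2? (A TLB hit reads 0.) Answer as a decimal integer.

Walk each access:
#0 VA=0x7C000094C (r,user):
  L0: frame=0x18 idx=31 entry=0x19087 [P=1 RW=1 US=1 PS=1]
  ⇒ phys 0x1994C (huge @L0)  [1 reads]
#1 VA=0x482C175AE (w,kernel):
  L0: frame=0x18 idx=18 entry=0x1C007 [P=1 RW=1 US=1 PS=0]
  L1: frame=0x1C idx=22 entry=0x20007 [P=1 RW=1 US=1 PS=0]
  L2: frame=0x20 idx=23 entry=0x7006 [P=0 RW=1 US=1 PS=0]
  ⇒ fault: PAGE_NOT_PRESENT  — 3 lookups
#2 VA=0x74060AA5E (w,kernel):
  L0: frame=0x18 idx=29 entry=0x24007 [P=1 RW=1 US=1 PS=0]
  L1: frame=0x24 idx=3 entry=0x28007 [P=1 RW=1 US=1 PS=0]
  L2: frame=0x28 idx=10 entry=0x2A007 [P=1 RW=1 US=1 PS=0]
  ⇒ phys 0x2AA5E  [3 reads]
#3 VA=0x500000472 (r,kernel):
  L0: frame=0x18 idx=20 entry=0x2D087 [P=1 RW=1 US=1 PS=1]
  ⇒ phys 0x2D472 (huge @L0)  [1 reads]

Entries read for #2: 3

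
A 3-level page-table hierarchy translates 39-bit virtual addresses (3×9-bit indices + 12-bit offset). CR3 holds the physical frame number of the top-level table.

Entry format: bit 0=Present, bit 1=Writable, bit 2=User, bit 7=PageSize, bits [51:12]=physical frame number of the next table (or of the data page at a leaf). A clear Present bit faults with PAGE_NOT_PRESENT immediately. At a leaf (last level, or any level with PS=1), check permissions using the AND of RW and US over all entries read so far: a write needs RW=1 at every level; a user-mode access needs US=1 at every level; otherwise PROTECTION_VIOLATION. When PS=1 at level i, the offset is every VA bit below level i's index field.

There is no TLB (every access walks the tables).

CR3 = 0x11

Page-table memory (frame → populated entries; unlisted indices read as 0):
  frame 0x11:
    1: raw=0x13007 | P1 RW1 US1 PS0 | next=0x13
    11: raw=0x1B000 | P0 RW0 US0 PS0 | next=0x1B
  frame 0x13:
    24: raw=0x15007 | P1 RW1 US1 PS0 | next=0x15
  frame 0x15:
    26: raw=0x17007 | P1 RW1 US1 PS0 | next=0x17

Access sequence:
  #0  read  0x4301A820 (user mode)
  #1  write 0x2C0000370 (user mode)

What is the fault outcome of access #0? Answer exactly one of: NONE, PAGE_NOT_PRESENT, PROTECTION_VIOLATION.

Walk each access:
#0 VA=0x4301A820 (r,user):
  L0: frame=0x11 idx=1 entry=0x13007 [P=1 RW=1 US=1 PS=0]
  L1: frame=0x13 idx=24 entry=0x15007 [P=1 RW=1 US=1 PS=0]
  L2: frame=0x15 idx=26 entry=0x17007 [P=1 RW=1 US=1 PS=0]
  ⇒ phys 0x17820  [3 reads]
#1 VA=0x2C0000370 (w,user):
  L0: frame=0x11 idx=11 entry=0x1B000 [P=0 RW=0 US=0 PS=0]
  → PAGE_NOT_PRESENT  (1 entries read)

Access #0 fault: NONE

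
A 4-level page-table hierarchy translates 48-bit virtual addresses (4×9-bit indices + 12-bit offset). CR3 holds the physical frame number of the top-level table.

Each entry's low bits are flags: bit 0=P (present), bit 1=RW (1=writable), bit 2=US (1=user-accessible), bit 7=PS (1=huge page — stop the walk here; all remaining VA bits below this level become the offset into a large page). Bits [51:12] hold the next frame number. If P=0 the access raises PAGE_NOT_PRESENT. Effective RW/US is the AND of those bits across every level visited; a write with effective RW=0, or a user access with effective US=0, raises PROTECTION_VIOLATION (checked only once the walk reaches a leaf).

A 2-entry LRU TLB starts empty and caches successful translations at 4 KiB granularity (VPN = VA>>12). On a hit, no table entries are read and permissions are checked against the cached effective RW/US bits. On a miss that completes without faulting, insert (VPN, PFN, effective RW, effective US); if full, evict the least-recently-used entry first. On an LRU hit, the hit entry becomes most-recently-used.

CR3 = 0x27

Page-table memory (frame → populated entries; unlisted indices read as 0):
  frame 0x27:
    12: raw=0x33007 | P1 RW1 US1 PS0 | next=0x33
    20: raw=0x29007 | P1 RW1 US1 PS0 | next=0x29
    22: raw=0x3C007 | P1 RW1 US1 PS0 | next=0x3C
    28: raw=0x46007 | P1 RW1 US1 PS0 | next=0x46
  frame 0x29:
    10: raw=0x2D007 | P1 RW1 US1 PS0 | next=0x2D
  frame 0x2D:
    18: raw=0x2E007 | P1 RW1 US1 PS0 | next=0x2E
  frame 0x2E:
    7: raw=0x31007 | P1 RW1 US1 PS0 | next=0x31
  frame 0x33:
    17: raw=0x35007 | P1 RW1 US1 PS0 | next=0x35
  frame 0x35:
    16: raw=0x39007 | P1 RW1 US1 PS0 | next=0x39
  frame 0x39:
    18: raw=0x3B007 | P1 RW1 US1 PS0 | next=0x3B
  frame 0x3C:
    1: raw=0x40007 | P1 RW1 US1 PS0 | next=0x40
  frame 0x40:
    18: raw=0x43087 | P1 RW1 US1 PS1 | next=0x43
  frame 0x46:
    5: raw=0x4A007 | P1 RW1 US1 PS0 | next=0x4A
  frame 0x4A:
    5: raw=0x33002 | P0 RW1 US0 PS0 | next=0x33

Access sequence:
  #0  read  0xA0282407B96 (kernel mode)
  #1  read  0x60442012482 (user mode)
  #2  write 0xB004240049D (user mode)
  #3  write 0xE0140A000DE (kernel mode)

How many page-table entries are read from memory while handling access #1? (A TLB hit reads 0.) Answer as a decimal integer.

Trace:
#0 VA=0xA0282407B96 (r,kernel):
  L0: frame=0x27 idx=20 entry=0x29007 [P=1 RW=1 US=1 PS=0]
  L1: frame=0x29 idx=10 entry=0x2D007 [P=1 RW=1 US=1 PS=0]
  L2: frame=0x2D idx=18 entry=0x2E007 [P=1 RW=1 US=1 PS=0]
  L3: frame=0x2E idx=7 entry=0x31007 [P=1 RW=1 US=1 PS=0]
  ⇒ phys 0x31B96  [4 reads]
#1 VA=0x60442012482 (r,user):
  L0: frame=0x27 idx=12 entry=0x33007 [P=1 RW=1 US=1 PS=0]
  L1: frame=0x33 idx=17 entry=0x35007 [P=1 RW=1 US=1 PS=0]
  L2: frame=0x35 idx=16 entry=0x39007 [P=1 RW=1 US=1 PS=0]
  L3: frame=0x39 idx=18 entry=0x3B007 [P=1 RW=1 US=1 PS=0]
  ⇒ phys 0x3B482  [4 reads]
#2 VA=0xB004240049D (w,user):
  L0: frame=0x27 idx=22 entry=0x3C007 [P=1 RW=1 US=1 PS=0]
  L1: frame=0x3C idx=1 entry=0x40007 [P=1 RW=1 US=1 PS=0]
  L2: frame=0x40 idx=18 entry=0x43087 [P=1 RW=1 US=1 PS=1]
  ⇒ phys 0x4349D (huge @L2)  [3 reads]
#3 VA=0xE0140A000DE (w,kernel):
  L0: frame=0x27 idx=28 entry=0x46007 [P=1 RW=1 US=1 PS=0]
  L1: frame=0x46 idx=5 entry=0x4A007 [P=1 RW=1 US=1 PS=0]
  L2: frame=0x4A idx=5 entry=0x33002 [P=0 RW=1 US=0 PS=0]
  → PAGE_NOT_PRESENT  (3 entries read)

Entries read for #1: 4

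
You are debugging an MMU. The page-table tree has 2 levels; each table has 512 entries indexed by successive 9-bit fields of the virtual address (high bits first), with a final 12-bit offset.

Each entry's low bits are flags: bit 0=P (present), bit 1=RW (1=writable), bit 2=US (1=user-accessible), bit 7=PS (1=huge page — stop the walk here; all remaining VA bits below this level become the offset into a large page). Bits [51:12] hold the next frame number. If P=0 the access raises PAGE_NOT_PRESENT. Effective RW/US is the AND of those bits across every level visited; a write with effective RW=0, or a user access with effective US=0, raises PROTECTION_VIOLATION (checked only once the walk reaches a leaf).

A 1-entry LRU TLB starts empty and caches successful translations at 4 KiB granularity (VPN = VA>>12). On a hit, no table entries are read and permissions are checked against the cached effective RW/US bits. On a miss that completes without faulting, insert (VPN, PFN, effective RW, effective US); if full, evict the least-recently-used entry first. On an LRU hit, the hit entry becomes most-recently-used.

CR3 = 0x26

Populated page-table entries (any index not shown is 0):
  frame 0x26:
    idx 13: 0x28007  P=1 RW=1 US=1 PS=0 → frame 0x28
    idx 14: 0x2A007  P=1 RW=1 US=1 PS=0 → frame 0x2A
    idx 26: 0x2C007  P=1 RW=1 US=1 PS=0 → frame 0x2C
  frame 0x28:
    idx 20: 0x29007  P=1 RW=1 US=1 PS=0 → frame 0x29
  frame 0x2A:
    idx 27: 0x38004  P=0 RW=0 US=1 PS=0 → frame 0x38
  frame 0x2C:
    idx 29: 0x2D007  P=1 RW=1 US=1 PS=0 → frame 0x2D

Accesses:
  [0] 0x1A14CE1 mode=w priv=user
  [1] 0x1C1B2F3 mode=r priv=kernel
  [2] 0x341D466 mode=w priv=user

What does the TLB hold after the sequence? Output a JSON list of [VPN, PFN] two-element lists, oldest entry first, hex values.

Per-access translation:
#0 VA=0x1A14CE1 (w,user):
  L0: frame=0x26 idx=13 entry=0x28007 [P=1 RW=1 US=1 PS=0]
  L1: frame=0x28 idx=20 entry=0x29007 [P=1 RW=1 US=1 PS=0]
  ✓ 0x29CE1  — 2 lookups
#1 VA=0x1C1B2F3 (r,kernel):
  L0: frame=0x26 idx=14 entry=0x2A007 [P=1 RW=1 US=1 PS=0]
  L1: frame=0x2A idx=27 entry=0x38004 [P=0 RW=0 US=1 PS=0]
  → PAGE_NOT_PRESENT  (2 entries read)
#2 VA=0x341D466 (w,user):
  L0: frame=0x26 idx=26 entry=0x2C007 [P=1 RW=1 US=1 PS=0]
  L1: frame=0x2C idx=29 entry=0x2D007 [P=1 RW=1 US=1 PS=0]
  ✓ 0x2D466  — 2 lookups

TLB: [["0x341D", "0x2D"]]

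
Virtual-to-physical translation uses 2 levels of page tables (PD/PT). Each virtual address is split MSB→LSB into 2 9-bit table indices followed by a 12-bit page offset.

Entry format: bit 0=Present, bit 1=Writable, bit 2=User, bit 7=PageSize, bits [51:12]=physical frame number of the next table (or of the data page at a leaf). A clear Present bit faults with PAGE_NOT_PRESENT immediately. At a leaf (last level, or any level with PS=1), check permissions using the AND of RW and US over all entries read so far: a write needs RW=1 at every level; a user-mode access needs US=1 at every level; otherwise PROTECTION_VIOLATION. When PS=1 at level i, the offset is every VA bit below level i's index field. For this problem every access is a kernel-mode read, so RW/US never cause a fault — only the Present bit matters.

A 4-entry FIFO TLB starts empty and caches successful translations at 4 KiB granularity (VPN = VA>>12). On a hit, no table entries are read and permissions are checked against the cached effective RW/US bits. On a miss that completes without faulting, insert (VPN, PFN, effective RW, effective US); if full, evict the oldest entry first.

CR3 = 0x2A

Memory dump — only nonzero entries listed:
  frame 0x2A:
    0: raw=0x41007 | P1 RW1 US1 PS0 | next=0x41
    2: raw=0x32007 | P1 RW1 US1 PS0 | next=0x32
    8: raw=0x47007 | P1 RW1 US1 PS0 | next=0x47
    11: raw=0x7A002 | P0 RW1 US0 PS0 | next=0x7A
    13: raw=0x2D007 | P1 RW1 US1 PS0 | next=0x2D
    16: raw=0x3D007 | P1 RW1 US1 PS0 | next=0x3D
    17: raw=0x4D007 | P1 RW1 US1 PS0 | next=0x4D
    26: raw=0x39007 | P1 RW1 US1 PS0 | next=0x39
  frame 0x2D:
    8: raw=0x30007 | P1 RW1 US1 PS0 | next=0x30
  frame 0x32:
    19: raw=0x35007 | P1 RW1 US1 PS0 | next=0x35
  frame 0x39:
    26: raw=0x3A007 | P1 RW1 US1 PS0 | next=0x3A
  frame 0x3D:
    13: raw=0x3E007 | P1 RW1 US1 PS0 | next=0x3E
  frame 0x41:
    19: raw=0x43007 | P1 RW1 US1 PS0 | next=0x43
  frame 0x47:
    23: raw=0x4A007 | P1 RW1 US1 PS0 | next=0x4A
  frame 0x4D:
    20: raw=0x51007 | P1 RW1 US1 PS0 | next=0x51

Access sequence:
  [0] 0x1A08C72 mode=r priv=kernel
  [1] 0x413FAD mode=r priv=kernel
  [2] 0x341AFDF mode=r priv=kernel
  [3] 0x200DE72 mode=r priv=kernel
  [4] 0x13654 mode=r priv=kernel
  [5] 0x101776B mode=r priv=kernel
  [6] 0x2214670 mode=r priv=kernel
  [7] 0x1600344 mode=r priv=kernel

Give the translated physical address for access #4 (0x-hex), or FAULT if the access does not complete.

Per-access translation:
#0 VA=0x1A08C72 (r,kernel):
  L0: frame=0x2A idx=13 entry=0x2D007 [P=1 RW=1 US=1 PS=0]
  L1: frame=0x2D idx=8 entry=0x30007 [P=1 RW=1 US=1 PS=0]
  ⇒ phys 0x30C72  [2 reads]
#1 VA=0x413FAD (r,kernel):
  L0: frame=0x2A idx=2 entry=0x32007 [P=1 RW=1 US=1 PS=0]
  L1: frame=0x32 idx=19 entry=0x35007 [P=1 RW=1 US=1 PS=0]
  ⇒ phys 0x35FAD  [2 reads]
#2 VA=0x341AFDF (r,kernel):
  L0: frame=0x2A idx=26 entry=0x39007 [P=1 RW=1 US=1 PS=0]
  L1: frame=0x39 idx=26 entry=0x3A007 [P=1 RW=1 US=1 PS=0]
  ⇒ phys 0x3AFDF  [2 reads]
#3 VA=0x200DE72 (r,kernel):
  L0: frame=0x2A idx=16 entry=0x3D007 [P=1 RW=1 US=1 PS=0]
  L1: frame=0x3D idx=13 entry=0x3E007 [P=1 RW=1 US=1 PS=0]
  ⇒ phys 0x3EE72  [2 reads]
#4 VA=0x13654 (r,kernel):
  L0: frame=0x2A idx=0 entry=0x41007 [P=1 RW=1 US=1 PS=0]
  L1: frame=0x41 idx=19 entry=0x43007 [P=1 RW=1 US=1 PS=0]
  ⇒ phys 0x43654  [2 reads]
#5 VA=0x101776B (r,kernel):
  L0: frame=0x2A idx=8 entry=0x47007 [P=1 RW=1 US=1 PS=0]
  L1: frame=0x47 idx=23 entry=0x4A007 [P=1 RW=1 US=1 PS=0]
  ⇒ phys 0x4A76B  [2 reads]
#6 VA=0x2214670 (r,kernel):
  L0: frame=0x2A idx=17 entry=0x4D007 [P=1 RW=1 US=1 PS=0]
  L1: frame=0x4D idx=20 entry=0x51007 [P=1 RW=1 US=1 PS=0]
  ⇒ phys 0x51670  [2 reads]
#7 VA=0x1600344 (r,kernel):
  L0: frame=0x2A idx=11 entry=0x7A002 [P=0 RW=1 US=0 PS=0]
  ✗ PAGE_NOT_PRESENT  [1 reads]

Access #4 PA: 0x43654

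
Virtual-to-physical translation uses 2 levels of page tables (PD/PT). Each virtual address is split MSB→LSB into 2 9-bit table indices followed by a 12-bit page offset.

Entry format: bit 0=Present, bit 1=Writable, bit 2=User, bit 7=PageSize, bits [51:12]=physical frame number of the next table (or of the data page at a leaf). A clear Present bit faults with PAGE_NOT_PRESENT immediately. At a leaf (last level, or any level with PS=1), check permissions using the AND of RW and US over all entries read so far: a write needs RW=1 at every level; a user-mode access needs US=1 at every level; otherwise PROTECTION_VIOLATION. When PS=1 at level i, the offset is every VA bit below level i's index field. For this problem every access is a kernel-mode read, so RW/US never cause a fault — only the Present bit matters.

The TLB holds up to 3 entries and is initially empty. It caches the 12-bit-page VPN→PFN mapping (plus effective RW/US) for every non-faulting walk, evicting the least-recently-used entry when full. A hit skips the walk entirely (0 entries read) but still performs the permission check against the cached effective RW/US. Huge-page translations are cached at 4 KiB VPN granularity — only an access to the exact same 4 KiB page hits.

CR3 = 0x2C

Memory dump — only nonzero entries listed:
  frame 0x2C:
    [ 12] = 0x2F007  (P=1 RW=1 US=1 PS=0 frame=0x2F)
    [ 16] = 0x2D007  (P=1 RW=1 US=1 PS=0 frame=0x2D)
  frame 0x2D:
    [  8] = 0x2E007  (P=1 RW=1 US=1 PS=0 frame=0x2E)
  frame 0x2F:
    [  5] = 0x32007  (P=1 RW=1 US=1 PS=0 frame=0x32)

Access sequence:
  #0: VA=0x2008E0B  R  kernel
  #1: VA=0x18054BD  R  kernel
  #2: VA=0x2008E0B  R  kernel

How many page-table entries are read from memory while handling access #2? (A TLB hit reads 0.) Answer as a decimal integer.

Trace:
#0 VA=0x2008E0B (r,kernel):
  L0 @0x2C[16] → 0x2D007  P=1,RW=1,US=1,PS=0
  L1 @0x2D[8] → 0x2E007  P=1,RW=1,US=1,PS=0
  → PA=0x2EE0B  (2 entries read)
#1 VA=0x18054BD (r,kernel):
  L0 @0x2C[12] → 0x2F007  P=1,RW=1,US=1,PS=0
  L1 @0x2F[5] → 0x32007  P=1,RW=1,US=1,PS=0
  → PA=0x324BD  (2 entries read)
#2 VA=0x2008E0B (r,kernel):
  TLB hit vpn=0x2008 → PA=0x2EE0B

Entries read for #2: 0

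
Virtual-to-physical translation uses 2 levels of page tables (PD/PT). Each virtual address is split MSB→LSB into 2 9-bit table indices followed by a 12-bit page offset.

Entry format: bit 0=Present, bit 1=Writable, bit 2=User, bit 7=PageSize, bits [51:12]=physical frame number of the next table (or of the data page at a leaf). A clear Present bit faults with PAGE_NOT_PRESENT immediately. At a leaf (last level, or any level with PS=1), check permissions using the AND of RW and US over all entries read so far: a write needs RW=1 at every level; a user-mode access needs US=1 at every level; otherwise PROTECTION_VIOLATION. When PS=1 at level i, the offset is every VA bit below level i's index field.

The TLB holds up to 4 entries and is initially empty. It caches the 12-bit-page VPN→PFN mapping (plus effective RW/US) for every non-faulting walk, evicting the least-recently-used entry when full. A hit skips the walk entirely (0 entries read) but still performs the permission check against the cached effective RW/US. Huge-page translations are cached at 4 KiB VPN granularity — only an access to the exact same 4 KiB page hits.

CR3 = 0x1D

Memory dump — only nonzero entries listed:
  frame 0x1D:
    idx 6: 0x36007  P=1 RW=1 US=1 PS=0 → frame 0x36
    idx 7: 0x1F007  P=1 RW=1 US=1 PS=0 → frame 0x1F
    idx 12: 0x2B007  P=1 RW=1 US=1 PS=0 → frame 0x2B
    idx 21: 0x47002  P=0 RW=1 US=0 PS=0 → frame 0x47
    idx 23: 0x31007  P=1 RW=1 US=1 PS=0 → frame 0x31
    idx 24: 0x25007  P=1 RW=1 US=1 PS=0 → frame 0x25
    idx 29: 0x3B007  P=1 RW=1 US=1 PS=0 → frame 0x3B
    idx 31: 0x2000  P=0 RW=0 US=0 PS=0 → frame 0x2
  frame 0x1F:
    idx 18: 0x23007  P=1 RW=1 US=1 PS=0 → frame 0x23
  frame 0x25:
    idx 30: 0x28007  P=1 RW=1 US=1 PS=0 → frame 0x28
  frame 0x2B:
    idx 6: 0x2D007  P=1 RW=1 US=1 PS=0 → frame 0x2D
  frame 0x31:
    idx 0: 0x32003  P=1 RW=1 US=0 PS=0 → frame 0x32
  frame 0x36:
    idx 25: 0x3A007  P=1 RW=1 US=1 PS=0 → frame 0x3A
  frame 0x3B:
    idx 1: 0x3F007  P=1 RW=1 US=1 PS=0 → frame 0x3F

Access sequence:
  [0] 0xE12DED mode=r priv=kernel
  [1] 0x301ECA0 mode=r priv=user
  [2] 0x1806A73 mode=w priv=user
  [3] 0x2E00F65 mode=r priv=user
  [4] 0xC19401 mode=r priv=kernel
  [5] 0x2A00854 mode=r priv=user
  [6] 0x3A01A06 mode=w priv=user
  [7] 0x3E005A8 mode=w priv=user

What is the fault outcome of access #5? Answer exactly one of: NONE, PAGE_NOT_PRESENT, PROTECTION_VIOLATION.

Per-access translation:
#0 VA=0xE12DED (r,kernel):
  [0] read 0x1D idx=7: raw=0x1F007 flags P=1 W=1 U=1 S=0
  [1] read 0x1F idx=18: raw=0x23007 flags P=1 W=1 U=1 S=0
  ⇒ phys 0x23DED  [2 reads]
#1 VA=0x301ECA0 (r,user):
  [0] read 0x1D idx=24: raw=0x25007 flags P=1 W=1 U=1 S=0
  [1] read 0x25 idx=30: raw=0x28007 flags P=1 W=1 U=1 S=0
  ⇒ phys 0x28CA0  [2 reads]
#2 VA=0x1806A73 (w,user):
  [0] read 0x1D idx=12: raw=0x2B007 flags P=1 W=1 U=1 S=0
  [1] read 0x2B idx=6: raw=0x2D007 flags P=1 W=1 U=1 S=0
  ⇒ phys 0x2DA73  [2 reads]
#3 VA=0x2E00F65 (r,user):
  [0] read 0x1D idx=23: raw=0x31007 flags P=1 W=1 U=1 S=0
  [1] read 0x31 idx=0: raw=0x32003 flags P=1 W=1 U=0 S=0
  → PROTECTION_VIOLATION  (2 entries read)
#4 VA=0xC19401 (r,kernel):
  [0] read 0x1D idx=6: raw=0x36007 flags P=1 W=1 U=1 S=0
  [1] read 0x36 idx=25: raw=0x3A007 flags P=1 W=1 U=1 S=0
  ⇒ phys 0x3A401  [2 reads]
#5 VA=0x2A00854 (r,user):
  [0] read 0x1D idx=21: raw=0x47002 flags P=0 W=1 U=0 S=0
  → PAGE_NOT_PRESENT  (1 entries read)
#6 VA=0x3A01A06 (w,user):
  [0] read 0x1D idx=29: raw=0x3B007 flags P=1 W=1 U=1 S=0
  [1] read 0x3B idx=1: raw=0x3F007 flags P=1 W=1 U=1 S=0
  ⇒ phys 0x3FA06  [2 reads]
#7 VA=0x3E005A8 (w,user):
  [0] read 0x1D idx=31: raw=0x2000 flags P=0 W=0 U=0 S=0
  → PAGE_NOT_PRESENT  (1 entries read)

Access #5 fault: PAGE_NOT_PRESENT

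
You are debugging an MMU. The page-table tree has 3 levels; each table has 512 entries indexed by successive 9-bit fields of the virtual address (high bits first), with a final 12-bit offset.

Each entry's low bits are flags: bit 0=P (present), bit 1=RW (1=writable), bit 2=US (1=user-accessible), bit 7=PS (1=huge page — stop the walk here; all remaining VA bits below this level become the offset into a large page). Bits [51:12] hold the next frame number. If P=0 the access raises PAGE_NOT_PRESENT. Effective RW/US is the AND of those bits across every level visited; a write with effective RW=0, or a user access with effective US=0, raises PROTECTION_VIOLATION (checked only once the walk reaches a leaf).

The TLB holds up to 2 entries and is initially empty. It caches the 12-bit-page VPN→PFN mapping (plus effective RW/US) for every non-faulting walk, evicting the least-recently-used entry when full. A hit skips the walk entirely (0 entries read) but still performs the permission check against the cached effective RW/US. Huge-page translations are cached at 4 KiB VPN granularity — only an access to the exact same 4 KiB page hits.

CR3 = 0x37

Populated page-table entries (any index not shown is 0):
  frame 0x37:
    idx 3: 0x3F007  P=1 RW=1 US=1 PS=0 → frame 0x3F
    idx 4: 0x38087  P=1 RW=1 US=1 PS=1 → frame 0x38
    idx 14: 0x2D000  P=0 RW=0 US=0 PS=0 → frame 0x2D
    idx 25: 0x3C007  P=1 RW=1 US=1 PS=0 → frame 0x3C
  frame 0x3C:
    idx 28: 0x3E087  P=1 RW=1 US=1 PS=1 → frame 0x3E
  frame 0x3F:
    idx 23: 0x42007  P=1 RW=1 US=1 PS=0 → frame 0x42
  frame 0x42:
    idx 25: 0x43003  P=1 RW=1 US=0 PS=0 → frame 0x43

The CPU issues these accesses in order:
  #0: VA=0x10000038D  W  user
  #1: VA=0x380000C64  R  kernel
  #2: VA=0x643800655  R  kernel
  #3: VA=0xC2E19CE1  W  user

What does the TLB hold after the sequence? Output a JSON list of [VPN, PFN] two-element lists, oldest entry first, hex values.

Walk each access:
#0 VA=0x10000038D (w,user):
  L0 @0x37[4] → 0x38087  P=1,RW=1,US=1,PS=1
  ⇒ phys 0x3838D (huge @L0)  [1 reads]
#1 VA=0x380000C64 (r,kernel):
  L0 @0x37[14] → 0x2D000  P=0,RW=0,US=0,PS=0
  ⇒ fault: PAGE_NOT_PRESENT  — 1 lookups
#2 VA=0x643800655 (r,kernel):
  L0 @0x37[25] → 0x3C007  P=1,RW=1,US=1,PS=0
  L1 @0x3C[28] → 0x3E087  P=1,RW=1,US=1,PS=1
  ⇒ phys 0x3E655 (huge @L1)  [2 reads]
#3 VA=0xC2E19CE1 (w,user):
  L0 @0x37[3] → 0x3F007  P=1,RW=1,US=1,PS=0
  L1 @0x3F[23] → 0x42007  P=1,RW=1,US=1,PS=0
  L2 @0x42[25] → 0x43003  P=1,RW=1,US=0,PS=0
  ⇒ fault: PROTECTION_VIOLATION  — 3 lookups

TLB: [["0x100000", "0x38"], ["0x643800", "0x3E"]]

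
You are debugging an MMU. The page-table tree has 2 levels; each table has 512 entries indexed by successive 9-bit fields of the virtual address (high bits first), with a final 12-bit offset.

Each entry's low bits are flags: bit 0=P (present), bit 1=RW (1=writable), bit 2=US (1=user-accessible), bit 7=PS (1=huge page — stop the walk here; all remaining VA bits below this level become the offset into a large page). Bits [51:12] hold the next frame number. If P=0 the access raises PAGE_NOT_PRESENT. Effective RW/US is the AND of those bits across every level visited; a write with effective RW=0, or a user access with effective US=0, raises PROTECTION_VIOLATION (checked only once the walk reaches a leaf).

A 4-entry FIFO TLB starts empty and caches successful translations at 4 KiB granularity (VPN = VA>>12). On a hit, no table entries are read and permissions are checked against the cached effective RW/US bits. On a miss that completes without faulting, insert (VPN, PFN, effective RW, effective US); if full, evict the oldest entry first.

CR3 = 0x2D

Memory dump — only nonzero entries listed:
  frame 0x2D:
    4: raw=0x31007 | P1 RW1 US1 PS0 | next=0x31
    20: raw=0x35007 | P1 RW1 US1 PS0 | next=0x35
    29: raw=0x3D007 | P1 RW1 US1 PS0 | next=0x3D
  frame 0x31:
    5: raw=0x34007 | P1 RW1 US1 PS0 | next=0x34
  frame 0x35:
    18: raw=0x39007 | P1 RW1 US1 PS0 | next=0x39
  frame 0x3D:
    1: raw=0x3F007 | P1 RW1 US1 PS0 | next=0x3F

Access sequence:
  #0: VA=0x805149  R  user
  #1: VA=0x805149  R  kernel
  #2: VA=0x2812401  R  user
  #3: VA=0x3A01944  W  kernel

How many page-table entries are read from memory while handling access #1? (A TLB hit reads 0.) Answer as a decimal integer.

Trace:
#0 VA=0x805149 (r,user):
  lvl0: tbl 0x2D, slot 4 ⇒ 0x31007 (P1/RW1/US1/PS0)
  lvl1: tbl 0x31, slot 5 ⇒ 0x34007 (P1/RW1/US1/PS0)
  ⇒ phys 0x34149  [2 reads]
#1 VA=0x805149 (r,kernel):
  TLB hit vpn=0x805 → PA=0x34149
#2 VA=0x2812401 (r,user):
  lvl0: tbl 0x2D, slot 20 ⇒ 0x35007 (P1/RW1/US1/PS0)
  lvl1: tbl 0x35, slot 18 ⇒ 0x39007 (P1/RW1/US1/PS0)
  ⇒ phys 0x39401  [2 reads]
#3 VA=0x3A01944 (w,kernel):
  lvl0: tbl 0x2D, slot 29 ⇒ 0x3D007 (P1/RW1/US1/PS0)
  lvl1: tbl 0x3D, slot 1 ⇒ 0x3F007 (P1/RW1/US1/PS0)
  ⇒ phys 0x3F944  [2 reads]

Entries read for #1: 0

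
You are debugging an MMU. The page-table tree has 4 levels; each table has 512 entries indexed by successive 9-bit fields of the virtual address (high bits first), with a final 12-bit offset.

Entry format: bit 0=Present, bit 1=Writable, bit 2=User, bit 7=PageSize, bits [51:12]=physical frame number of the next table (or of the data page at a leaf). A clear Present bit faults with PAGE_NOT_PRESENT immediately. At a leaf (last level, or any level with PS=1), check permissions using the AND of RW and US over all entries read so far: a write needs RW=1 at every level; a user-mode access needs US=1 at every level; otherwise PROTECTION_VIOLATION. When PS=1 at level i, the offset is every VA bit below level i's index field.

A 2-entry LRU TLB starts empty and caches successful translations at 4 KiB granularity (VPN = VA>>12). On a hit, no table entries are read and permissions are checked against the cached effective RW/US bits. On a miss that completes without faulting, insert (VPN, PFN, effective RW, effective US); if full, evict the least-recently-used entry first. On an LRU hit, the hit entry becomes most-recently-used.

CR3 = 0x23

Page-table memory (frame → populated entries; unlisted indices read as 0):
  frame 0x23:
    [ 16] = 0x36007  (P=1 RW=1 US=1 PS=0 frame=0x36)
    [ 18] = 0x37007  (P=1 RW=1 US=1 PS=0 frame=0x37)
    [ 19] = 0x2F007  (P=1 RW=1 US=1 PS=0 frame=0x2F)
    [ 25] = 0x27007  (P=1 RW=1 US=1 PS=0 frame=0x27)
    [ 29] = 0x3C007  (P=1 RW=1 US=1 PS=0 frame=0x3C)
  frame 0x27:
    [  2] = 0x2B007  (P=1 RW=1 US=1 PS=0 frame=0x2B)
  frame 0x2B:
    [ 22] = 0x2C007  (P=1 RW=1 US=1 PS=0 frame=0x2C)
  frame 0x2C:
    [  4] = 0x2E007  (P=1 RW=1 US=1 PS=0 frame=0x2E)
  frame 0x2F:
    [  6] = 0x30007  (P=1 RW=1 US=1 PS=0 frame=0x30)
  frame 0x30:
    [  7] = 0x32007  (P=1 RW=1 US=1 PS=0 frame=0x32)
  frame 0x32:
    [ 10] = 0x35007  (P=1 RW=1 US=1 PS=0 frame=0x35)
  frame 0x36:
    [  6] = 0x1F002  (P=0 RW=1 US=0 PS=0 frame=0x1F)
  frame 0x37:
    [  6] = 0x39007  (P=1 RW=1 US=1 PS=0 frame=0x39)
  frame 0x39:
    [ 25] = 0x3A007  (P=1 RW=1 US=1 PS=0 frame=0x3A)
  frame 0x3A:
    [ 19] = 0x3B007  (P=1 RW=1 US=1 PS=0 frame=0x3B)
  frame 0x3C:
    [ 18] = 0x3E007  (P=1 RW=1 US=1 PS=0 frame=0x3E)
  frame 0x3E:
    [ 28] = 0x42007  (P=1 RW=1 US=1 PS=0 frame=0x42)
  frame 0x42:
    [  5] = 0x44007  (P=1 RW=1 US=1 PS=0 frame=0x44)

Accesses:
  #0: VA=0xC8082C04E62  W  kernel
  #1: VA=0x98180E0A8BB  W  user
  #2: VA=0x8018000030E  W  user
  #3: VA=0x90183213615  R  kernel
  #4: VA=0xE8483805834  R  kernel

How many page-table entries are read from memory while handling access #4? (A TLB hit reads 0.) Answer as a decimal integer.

Walk each access:
#0 VA=0xC8082C04E62 (w,kernel):
  L0 @0x23[25] → 0x27007  P=1,RW=1,US=1,PS=0
  L1 @0x27[2] → 0x2B007  P=1,RW=1,US=1,PS=0
  L2 @0x2B[22] → 0x2C007  P=1,RW=1,US=1,PS=0
  L3 @0x2C[4] → 0x2E007  P=1,RW=1,US=1,PS=0
  → PA=0x2EE62  (4 entries read)
#1 VA=0x98180E0A8BB (w,user):
  L0 @0x23[19] → 0x2F007  P=1,RW=1,US=1,PS=0
  L1 @0x2F[6] → 0x30007  P=1,RW=1,US=1,PS=0
  L2 @0x30[7] → 0x32007  P=1,RW=1,US=1,PS=0
  L3 @0x32[10] → 0x35007  P=1,RW=1,US=1,PS=0
  → PA=0x358BB  (4 entries read)
#2 VA=0x8018000030E (w,user):
  L0 @0x23[16] → 0x36007  P=1,RW=1,US=1,PS=0
  L1 @0x36[6] → 0x1F002  P=0,RW=1,US=0,PS=0
  ⇒ fault: PAGE_NOT_PRESENT  — 2 lookups
#3 VA=0x90183213615 (r,kernel):
  L0 @0x23[18] → 0x37007  P=1,RW=1,US=1,PS=0
  L1 @0x37[6] → 0x39007  P=1,RW=1,US=1,PS=0
  L2 @0x39[25] → 0x3A007  P=1,RW=1,US=1,PS=0
  L3 @0x3A[19] → 0x3B007  P=1,RW=1,US=1,PS=0
  → PA=0x3B615  (4 entries read)
#4 VA=0xE8483805834 (r,kernel):
  L0 @0x23[29] → 0x3C007  P=1,RW=1,US=1,PS=0
  L1 @0x3C[18] → 0x3E007  P=1,RW=1,US=1,PS=0
  L2 @0x3E[28] → 0x42007  P=1,RW=1,US=1,PS=0
  L3 @0x42[5] → 0x44007  P=1,RW=1,US=1,PS=0
  → PA=0x44834  (4 entries read)

Entries read for #4: 4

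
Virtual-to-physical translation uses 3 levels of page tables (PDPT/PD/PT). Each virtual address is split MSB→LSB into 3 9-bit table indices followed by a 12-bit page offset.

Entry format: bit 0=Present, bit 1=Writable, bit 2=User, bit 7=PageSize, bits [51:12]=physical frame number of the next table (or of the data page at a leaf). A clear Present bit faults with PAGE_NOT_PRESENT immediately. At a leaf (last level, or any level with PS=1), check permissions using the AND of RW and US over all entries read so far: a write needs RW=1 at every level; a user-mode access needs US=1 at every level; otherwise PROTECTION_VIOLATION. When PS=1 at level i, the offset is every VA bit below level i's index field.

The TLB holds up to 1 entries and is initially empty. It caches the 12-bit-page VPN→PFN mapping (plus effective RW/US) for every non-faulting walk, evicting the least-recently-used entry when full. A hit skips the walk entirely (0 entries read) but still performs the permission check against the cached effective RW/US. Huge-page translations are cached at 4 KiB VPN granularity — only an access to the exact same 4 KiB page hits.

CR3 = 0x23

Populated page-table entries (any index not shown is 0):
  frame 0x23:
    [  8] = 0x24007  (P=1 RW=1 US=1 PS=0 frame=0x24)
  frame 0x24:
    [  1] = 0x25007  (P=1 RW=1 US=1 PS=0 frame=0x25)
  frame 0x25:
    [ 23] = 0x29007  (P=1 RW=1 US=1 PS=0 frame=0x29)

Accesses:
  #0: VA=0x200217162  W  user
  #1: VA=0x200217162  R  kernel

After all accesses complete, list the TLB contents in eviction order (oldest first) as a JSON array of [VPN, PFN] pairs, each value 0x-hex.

Walk each access:
#0 VA=0x200217162 (w,user):
  L0: frame=0x23 idx=8 entry=0x24007 [P=1 RW=1 US=1 PS=0]
  L1: frame=0x24 idx=1 entry=0x25007 [P=1 RW=1 US=1 PS=0]
  L2: frame=0x25 idx=23 entry=0x29007 [P=1 RW=1 US=1 PS=0]
  → PA=0x29162  (3 entries read)
#1 VA=0x200217162 (r,kernel):
  TLB hit vpn=0x200217 → PA=0x29162

TLB: [["0x200217", "0x29"]]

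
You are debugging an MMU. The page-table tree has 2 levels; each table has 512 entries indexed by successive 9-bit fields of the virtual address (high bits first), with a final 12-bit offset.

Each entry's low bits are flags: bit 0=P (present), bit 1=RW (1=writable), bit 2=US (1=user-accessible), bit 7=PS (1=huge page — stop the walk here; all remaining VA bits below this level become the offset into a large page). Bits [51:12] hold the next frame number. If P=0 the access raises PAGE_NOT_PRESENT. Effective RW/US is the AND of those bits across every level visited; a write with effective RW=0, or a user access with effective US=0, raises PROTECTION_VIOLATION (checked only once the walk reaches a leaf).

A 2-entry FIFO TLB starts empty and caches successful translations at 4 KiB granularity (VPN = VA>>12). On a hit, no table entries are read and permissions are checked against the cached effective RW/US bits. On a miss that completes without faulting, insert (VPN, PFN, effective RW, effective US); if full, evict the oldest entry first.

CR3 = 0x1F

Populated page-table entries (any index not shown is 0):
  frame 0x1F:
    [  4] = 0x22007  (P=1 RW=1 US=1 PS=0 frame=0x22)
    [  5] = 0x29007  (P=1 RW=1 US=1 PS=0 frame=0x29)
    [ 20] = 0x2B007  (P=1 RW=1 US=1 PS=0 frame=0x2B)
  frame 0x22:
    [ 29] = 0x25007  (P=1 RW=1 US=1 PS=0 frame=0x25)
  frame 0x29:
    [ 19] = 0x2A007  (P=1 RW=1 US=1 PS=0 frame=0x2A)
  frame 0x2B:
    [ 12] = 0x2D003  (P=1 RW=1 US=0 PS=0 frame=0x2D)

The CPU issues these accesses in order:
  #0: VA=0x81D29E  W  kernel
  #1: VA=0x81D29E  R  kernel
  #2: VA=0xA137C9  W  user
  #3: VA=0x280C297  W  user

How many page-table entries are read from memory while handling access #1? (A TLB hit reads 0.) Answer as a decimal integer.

Walk each access:
#0 VA=0x81D29E (w,kernel):
  lvl0: tbl 0x1F, slot 4 ⇒ 0x22007 (P1/RW1/US1/PS0)
  lvl1: tbl 0x22, slot 29 ⇒ 0x25007 (P1/RW1/US1/PS0)
  → PA=0x2529E  (2 entries read)
#1 VA=0x81D29E (r,kernel):
  TLB hit vpn=0x81D → PA=0x2529E
#2 VA=0xA137C9 (w,user):
  lvl0: tbl 0x1F, slot 5 ⇒ 0x29007 (P1/RW1/US1/PS0)
  lvl1: tbl 0x29, slot 19 ⇒ 0x2A007 (P1/RW1/US1/PS0)
  → PA=0x2A7C9  (2 entries read)
#3 VA=0x280C297 (w,user):
  lvl0: tbl 0x1F, slot 20 ⇒ 0x2B007 (P1/RW1/US1/PS0)
  lvl1: tbl 0x2B, slot 12 ⇒ 0x2D003 (P1/RW1/US0/PS0)
  → PROTECTION_VIOLATION  (2 entries read)

Entries read for #1: 0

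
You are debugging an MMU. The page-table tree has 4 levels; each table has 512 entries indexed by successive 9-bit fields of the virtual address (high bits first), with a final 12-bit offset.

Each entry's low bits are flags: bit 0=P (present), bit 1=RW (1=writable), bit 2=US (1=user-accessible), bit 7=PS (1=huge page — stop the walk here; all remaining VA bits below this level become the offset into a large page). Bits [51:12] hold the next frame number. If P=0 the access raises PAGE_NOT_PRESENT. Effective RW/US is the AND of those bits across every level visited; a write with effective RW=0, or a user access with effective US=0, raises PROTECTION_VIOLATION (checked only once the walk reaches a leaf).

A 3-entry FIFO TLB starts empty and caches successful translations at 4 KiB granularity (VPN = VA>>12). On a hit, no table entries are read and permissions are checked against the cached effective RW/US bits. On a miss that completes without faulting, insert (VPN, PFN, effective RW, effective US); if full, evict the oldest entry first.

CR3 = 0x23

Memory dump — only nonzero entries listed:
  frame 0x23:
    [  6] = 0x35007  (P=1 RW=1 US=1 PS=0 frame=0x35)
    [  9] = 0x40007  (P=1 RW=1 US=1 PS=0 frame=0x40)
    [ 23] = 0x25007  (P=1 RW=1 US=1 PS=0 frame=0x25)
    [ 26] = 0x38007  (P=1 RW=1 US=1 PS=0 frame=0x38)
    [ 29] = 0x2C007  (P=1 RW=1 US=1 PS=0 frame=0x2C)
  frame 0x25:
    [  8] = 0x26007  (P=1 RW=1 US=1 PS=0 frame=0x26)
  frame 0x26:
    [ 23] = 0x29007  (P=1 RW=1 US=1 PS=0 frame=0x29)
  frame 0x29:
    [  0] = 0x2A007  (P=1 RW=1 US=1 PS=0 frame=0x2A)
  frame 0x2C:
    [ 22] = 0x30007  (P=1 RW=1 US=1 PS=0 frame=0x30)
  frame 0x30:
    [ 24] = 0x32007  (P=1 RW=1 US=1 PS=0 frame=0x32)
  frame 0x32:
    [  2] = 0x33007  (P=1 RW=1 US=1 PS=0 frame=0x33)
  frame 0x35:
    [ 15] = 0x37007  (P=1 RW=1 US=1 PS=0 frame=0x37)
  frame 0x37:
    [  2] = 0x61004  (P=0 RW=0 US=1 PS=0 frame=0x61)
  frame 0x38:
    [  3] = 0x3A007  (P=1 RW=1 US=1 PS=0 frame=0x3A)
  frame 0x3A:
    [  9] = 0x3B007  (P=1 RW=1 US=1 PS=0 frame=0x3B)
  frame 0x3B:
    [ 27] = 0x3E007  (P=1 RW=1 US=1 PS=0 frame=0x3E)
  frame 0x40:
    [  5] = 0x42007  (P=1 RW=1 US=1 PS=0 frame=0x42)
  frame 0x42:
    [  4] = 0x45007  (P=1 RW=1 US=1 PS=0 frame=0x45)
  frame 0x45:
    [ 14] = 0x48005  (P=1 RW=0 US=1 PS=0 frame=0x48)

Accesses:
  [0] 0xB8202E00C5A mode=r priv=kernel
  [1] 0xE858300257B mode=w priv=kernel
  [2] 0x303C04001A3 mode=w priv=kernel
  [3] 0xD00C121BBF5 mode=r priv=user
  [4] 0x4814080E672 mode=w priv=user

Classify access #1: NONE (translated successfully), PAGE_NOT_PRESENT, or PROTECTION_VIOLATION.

Per-access translation:
#0 VA=0xB8202E00C5A (r,kernel):
  L0: frame=0x23 idx=23 entry=0x25007 [P=1 RW=1 US=1 PS=0]
  L1: frame=0x25 idx=8 entry=0x26007 [P=1 RW=1 US=1 PS=0]
  L2: frame=0x26 idx=23 entry=0x29007 [P=1 RW=1 US=1 PS=0]
  L3: frame=0x29 idx=0 entry=0x2A007 [P=1 RW=1 US=1 PS=0]
  ✓ 0x2AC5A  — 4 lookups
#1 VA=0xE858300257B (w,kernel):
  L0: frame=0x23 idx=29 entry=0x2C007 [P=1 RW=1 US=1 PS=0]
  L1: frame=0x2C idx=22 entry=0x30007 [P=1 RW=1 US=1 PS=0]
  L2: frame=0x30 idx=24 entry=0x32007 [P=1 RW=1 US=1 PS=0]
  L3: frame=0x32 idx=2 entry=0x33007 [P=1 RW=1 US=1 PS=0]
  ✓ 0x3357B  — 4 lookups
#2 VA=0x303C04001A3 (w,kernel):
  L0: frame=0x23 idx=6 entry=0x35007 [P=1 RW=1 US=1 PS=0]
  L1: frame=0x35 idx=15 entry=0x37007 [P=1 RW=1 US=1 PS=0]
  L2: frame=0x37 idx=2 entry=0x61004 [P=0 RW=0 US=1 PS=0]
  → PAGE_NOT_PRESENT  (3 entries read)
#3 VA=0xD00C121BBF5 (r,user):
  L0: frame=0x23 idx=26 entry=0x38007 [P=1 RW=1 US=1 PS=0]
  L1: frame=0x38 idx=3 entry=0x3A007 [P=1 RW=1 US=1 PS=0]
  L2: frame=0x3A idx=9 entry=0x3B007 [P=1 RW=1 US=1 PS=0]
  L3: frame=0x3B idx=27 entry=0x3E007 [P=1 RW=1 US=1 PS=0]
  ✓ 0x3EBF5  — 4 lookups
#4 VA=0x4814080E672 (w,user):
  L0: frame=0x23 idx=9 entry=0x40007 [P=1 RW=1 US=1 PS=0]
  L1: frame=0x40 idx=5 entry=0x42007 [P=1 RW=1 US=1 PS=0]
  L2: frame=0x42 idx=4 entry=0x45007 [P=1 RW=1 US=1 PS=0]
  L3: frame=0x45 idx=14 entry=0x48005 [P=1 RW=0 US=1 PS=0]
  → PROTECTION_VIOLATION  (4 entries read)

Access #1 fault: NONE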